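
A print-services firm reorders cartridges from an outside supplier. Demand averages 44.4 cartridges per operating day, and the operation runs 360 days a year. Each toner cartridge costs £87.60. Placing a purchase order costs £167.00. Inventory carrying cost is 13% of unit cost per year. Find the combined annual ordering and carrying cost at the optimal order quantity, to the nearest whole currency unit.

Annual demand D = 44.4 × 360 = 15,984.
Holding cost H = 0.13 × £87.60 = £11.3880 per unit per year.
EOQ = √(2DS/H) = √(2 × 15,984 × 167 / 11.388) ≈ 684.69.
At the optimum the two cost components are equal, so total cost = 2·(Q*/2)H = Q*·H.
Minimum total = √(2DSH) = √(2 × 15,984 × 167 × 11.388) ≈ 7797.218.

TC* ≈ £7,797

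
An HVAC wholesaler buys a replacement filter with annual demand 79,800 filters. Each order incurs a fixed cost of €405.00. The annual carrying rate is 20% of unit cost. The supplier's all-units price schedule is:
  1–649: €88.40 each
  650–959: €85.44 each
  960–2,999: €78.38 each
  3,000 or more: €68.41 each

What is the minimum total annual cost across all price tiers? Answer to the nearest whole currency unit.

TC* ≈ €5,490,414

Holding cost per unit per year at price C is H = 0.20·C.
Candidates are each tier's EOQ (if it falls in that tier) and each price-break quantity.
Tier 1 (€88.40): EOQ = 1912.1 exceeds tier's upper bound 649, so this tier is dominated.
Tier 2 (€85.44): EOQ = 1944.9 exceeds tier's upper bound 959, so this tier is dominated.
EOQ at €78.38 = 2030.6 (feasible in tier 3): TC = 79,800×€78.38 + (79,800/2030.6)×405 + (2030.6/2)×0.20×€78.38 = €6,286,555.83.
EOQ at €68.41 = 2173.5 < 3000, so use break Q=3000: TC = 79,800×€68.41 + (79,800/3000.0)×405 + (3000.0/2)×0.20×€68.41 = €5,490,414.00.
Lowest total cost among the candidates is at Q = 3000.0.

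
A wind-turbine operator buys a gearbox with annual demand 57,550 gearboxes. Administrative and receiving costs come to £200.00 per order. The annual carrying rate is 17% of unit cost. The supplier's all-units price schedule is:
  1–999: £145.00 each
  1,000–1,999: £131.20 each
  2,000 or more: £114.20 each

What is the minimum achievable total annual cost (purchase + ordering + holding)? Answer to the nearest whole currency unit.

Holding cost per unit per year at price C is H = 0.17·C.
For each price level, check whether its EOQ is feasible; otherwise the best quantity at that price is the breakpoint.
EOQ at £145.00 = 966.4 (feasible in tier 1): TC = 57,550×£145.00 + (57,550/966.4)×200 + (966.4/2)×0.17×£145.00 = £8,368,571.06.
EOQ at £131.20 = 1015.9 (feasible in tier 2): TC = 57,550×£131.20 + (57,550/1015.9)×200 + (1015.9/2)×0.17×£131.20 = £7,573,219.17.
EOQ at £114.20 = 1088.9 < 2000, so use break Q=2000: TC = 57,550×£114.20 + (57,550/2000.0)×200 + (2000.0/2)×0.17×£114.20 = £6,597,379.00.
Lowest total cost among the candidates is at Q = 2000.0.

TC* ≈ £6,597,379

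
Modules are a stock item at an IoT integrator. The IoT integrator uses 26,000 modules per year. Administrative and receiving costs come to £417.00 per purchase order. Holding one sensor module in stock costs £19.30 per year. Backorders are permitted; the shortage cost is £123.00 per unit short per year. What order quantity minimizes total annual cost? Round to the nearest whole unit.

Q* ≈ 1,140 modules

With planned backorders, Q* = √(2DS/H) · √((H+B)/B).
√(2DS/H) = √(2 × 26,000 × 417 / 19.3) = 1059.964.
√((H+B)/B) = √((19.3+123)/123) = 1.0756.
Q* ≈ 1140.095.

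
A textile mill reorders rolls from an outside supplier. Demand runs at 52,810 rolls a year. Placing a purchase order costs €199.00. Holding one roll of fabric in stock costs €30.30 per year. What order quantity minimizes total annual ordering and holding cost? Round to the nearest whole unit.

Q* ≈ 833 rolls

EOQ = √(2DS / H) = √(2 × 52,810 × 199 / 30.3).
= √(21,018,380 / 30.3) = √693,675.9076 ≈ 832.872.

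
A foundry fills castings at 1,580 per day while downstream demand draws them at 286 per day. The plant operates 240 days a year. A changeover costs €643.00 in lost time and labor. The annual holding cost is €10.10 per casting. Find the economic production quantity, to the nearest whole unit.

Q* ≈ 3,267 castings

Annual demand D = 286 × 240 = 68,640.
Production build-up factor (1 − d/p) = 1 − 286/1,580 = 0.8190.
Q* = √(2DS / (H(1 − d/p))) = √(2 × 68,640 × 643 / (10.1 × 0.8190)).
= √(88,271,040 / 8.2718) ≈ 3266.704.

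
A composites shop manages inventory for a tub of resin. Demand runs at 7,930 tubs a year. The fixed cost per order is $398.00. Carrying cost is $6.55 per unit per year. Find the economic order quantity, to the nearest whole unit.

Q* ≈ 982 tubs

EOQ = √(2DS / H) = √(2 × 7,930 × 398 / 6.55).
= √(6,312,280 / 6.55) = √963,706.8702 ≈ 981.686.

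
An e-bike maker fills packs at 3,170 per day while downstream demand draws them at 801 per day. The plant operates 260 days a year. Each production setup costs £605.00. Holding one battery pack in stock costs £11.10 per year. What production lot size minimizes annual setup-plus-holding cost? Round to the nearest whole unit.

Annual demand D = 801 × 260 = 208,260.
Production build-up factor (1 − d/p) = 1 − 801/3,170 = 0.7473.
Q* = √(2DS / (H(1 − d/p))) = √(2 × 208,260 × 605 / (11.1 × 0.7473)).
= √(251,994,600 / 8.2952) ≈ 5511.645.

Q* ≈ 5,512 packs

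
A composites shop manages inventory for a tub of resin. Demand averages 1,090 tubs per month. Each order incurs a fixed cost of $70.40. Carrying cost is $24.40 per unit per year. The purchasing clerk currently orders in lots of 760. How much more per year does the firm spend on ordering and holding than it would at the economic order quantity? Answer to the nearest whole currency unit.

Extra cost ≈ $3,780 per year

Annual demand D = 1,090 × 12 = 13,080.
EOQ = √(2DS/H) = √(2 × 13,080 × 70.4 / 24.4) ≈ 274.73.
Cost at Q* = (D/Q*)S + (Q*/2)H = √(2DSH) ≈ $6,703.48.
Cost at Q = 760: (13,080/760)×70.4 + (760/2)×24.4 = $1,211.62 + $9,272.00 = $10,483.62.
Excess = $10,483.62 − $6,703.48 = $3,780.14.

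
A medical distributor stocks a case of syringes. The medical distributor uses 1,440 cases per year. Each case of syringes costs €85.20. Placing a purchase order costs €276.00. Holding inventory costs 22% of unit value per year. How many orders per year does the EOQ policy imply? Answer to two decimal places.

N ≈ 6.99 orders per year

Holding cost H = 0.22 × €85.20 = €18.7440 per unit per year.
Q* = √(2DS/H) = √(2 × 1,440 × 276 / 18.744) ≈ 205.93.
Orders per year = D / Q* = 1,440 / 205.93 ≈ 6.993.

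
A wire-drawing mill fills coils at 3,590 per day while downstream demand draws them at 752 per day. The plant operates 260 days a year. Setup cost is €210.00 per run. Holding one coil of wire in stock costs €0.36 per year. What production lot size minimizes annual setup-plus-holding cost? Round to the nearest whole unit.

Q* ≈ 16,987 coils

Annual demand D = 752 × 260 = 195,520.
Production build-up factor (1 − d/p) = 1 − 752/3,590 = 0.7905.
Q* = √(2DS / (H(1 − d/p))) = √(2 × 195,520 × 210 / (0.36 × 0.7905)).
= √(82,118,400 / 0.2846) ≈ 16986.739.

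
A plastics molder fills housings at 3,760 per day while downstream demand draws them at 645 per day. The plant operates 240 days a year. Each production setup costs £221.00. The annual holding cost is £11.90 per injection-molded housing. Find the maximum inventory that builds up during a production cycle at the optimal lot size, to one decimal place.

I_max ≈ 2,182.5 housings

Annual demand D = 645 × 240 = 154,800.
Production build-up factor (1 − d/p) = 1 − 645/3,760 = 0.8285.
Q* = √(2DS / (H(1 − d/p))) = √(2 × 154,800 × 221 / (11.9 × 0.8285)).
= √(68,421,600 / 9.8586) ≈ 2634.438.
Maximum inventory = Q*(1 − d/p) = 2634.438 × 0.8285 ≈ 2182.520.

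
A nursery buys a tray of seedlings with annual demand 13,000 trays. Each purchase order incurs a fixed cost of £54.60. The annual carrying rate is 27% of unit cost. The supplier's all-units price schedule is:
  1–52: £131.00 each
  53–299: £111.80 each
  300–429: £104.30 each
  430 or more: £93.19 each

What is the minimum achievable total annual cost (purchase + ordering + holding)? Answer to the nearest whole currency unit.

TC* ≈ £1,218,530

Holding cost per unit per year at price C is H = 0.27·C.
For each price level, check whether its EOQ is feasible; otherwise the best quantity at that price is the breakpoint.
Tier 1 (£131.00): EOQ = 200.3 exceeds tier's upper bound 52, so this tier is dominated.
EOQ at £111.80 = 216.9 (feasible in tier 2): TC = 13,000×£111.80 + (13,000/216.9)×54.6 + (216.9/2)×0.27×£111.80 = £1,459,946.15.
EOQ at £104.30 = 224.5 < 300, so use break Q=300: TC = 13,000×£104.30 + (13,000/300.0)×54.6 + (300.0/2)×0.27×£104.30 = £1,362,490.15.
EOQ at £93.19 = 237.5 < 430, so use break Q=430: TC = 13,000×£93.19 + (13,000/430.0)×54.6 + (430.0/2)×0.27×£93.19 = £1,218,530.38.
Lowest total cost among the candidates is at Q = 430.0.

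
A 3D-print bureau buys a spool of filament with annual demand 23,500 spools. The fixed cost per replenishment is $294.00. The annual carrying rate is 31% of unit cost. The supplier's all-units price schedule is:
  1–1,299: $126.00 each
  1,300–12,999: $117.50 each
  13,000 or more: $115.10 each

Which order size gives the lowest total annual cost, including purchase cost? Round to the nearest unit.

Holding cost per unit per year at price C is H = 0.31·C.
Evaluate total cost at each tier's feasible EOQ or, if the EOQ is below the tier, at the tier's minimum quantity.
EOQ at $126.00 = 594.8 (feasible in tier 1): TC = 23,500×$126.00 + (23,500/594.8)×294 + (594.8/2)×0.31×$126.00 = $2,984,232.11.
EOQ at $117.50 = 615.9 < 1300, so use break Q=1300: TC = 23,500×$117.50 + (23,500/1300.0)×294 + (1300.0/2)×0.31×$117.50 = $2,790,240.87.
EOQ at $115.10 = 622.3 < 13000, so use break Q=13000: TC = 23,500×$115.10 + (23,500/13000.0)×294 + (13000.0/2)×0.31×$115.10 = $2,937,307.96.
Lowest total cost is $2,790,240.87 at Q = 1300.0.

Q* ≈ 1,300 spools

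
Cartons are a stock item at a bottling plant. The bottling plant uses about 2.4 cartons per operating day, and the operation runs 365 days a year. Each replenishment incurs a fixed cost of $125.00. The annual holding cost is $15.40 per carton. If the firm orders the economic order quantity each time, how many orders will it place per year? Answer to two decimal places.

N ≈ 7.35 orders per year

Annual demand D = 2.4 × 365 = 876.
The optimal lot size = √(2DS/H) = √(2 × 876 × 125 / 15.4) ≈ 119.25.
Orders per year = D / Q* = 876 / 119.25 ≈ 7.346.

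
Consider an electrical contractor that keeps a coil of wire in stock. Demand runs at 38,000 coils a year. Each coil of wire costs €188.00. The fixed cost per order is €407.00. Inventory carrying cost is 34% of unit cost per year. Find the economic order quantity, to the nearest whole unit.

Q* ≈ 696 coils

Holding cost H = 0.34 × €188.00 = €63.9200 per unit per year.
EOQ = √(2DS / H) = √(2 × 38,000 × 407 / 63.92).
= √(30,932,000 / 63.92) = √483,917.3967 ≈ 695.642.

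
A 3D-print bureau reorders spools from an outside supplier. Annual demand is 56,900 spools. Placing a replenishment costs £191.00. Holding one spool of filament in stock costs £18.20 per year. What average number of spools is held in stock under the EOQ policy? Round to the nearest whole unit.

Q* = √(2DS/H) = √(2 × 56,900 × 191 / 18.2) ≈ 1092.83.
Average inventory = Q*/2 ≈ 1092.83 / 2 = 546.414.

Average inventory ≈ 546 spools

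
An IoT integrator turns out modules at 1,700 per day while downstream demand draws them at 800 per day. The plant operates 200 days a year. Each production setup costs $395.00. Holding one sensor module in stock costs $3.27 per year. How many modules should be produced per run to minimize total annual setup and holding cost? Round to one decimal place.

Annual demand D = 800 × 200 = 160,000.
Production build-up factor (1 − d/p) = 1 − 800/1,700 = 0.5294.
Q* = √(2DS / (H(1 − d/p))) = √(2 × 160,000 × 395 / (3.27 × 0.5294)).
= √(126,400,000 / 1.7312) ≈ 8544.819.

Q* ≈ 8,544.8 modules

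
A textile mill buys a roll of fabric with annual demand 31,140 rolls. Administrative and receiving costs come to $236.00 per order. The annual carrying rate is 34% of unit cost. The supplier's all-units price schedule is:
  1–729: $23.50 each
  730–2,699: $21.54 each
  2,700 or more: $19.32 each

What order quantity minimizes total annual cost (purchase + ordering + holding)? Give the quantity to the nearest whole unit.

Holding cost per unit per year at price C is H = 0.34·C.
For each price level, check whether its EOQ is feasible; otherwise the best quantity at that price is the breakpoint.
Tier 1 ($23.50): EOQ = 1356.3 exceeds tier's upper bound 729, so this tier is dominated.
EOQ at $21.54 = 1416.7 (feasible in tier 2): TC = 31,140×$21.54 + (31,140/1416.7)×236 + (1416.7/2)×0.34×$21.54 = $681,130.71.
EOQ at $19.32 = 1495.8 < 2700, so use break Q=2700: TC = 31,140×$19.32 + (31,140/2700.0)×236 + (2700.0/2)×0.34×$19.32 = $613,214.55.
Lowest total cost is $613,214.55 at Q = 2700.0.

Q* ≈ 2,700 rolls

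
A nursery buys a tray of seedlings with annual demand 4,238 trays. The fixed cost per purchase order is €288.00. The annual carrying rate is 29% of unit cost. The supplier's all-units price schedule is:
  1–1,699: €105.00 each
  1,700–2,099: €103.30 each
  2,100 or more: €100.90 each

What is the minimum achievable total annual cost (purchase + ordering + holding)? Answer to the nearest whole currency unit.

TC* ≈ €453,612

Holding cost per unit per year at price C is H = 0.29·C.
Candidates are each tier's EOQ (if it falls in that tier) and each price-break quantity.
EOQ at €105.00 = 283.1 (feasible in tier 1): TC = 4,238×€105.00 + (4,238/283.1)×288 + (283.1/2)×0.29×€105.00 = €453,611.55.
EOQ at €103.30 = 285.5 < 1700, so use break Q=1700: TC = 4,238×€103.30 + (4,238/1700.0)×288 + (1700.0/2)×0.29×€103.30 = €463,966.82.
EOQ at €100.90 = 288.8 < 2100, so use break Q=2100: TC = 4,238×€100.90 + (4,238/2100.0)×288 + (2100.0/2)×0.29×€100.90 = €458,919.46.
Lowest total cost among the candidates is at Q = 283.1.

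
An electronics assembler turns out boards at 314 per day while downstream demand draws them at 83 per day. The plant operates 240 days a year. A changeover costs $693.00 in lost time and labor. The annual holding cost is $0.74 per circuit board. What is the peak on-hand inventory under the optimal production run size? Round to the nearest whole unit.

Annual demand D = 83 × 240 = 19,920.
Production build-up factor (1 − d/p) = 1 − 83/314 = 0.7357.
Q* = √(2DS / (H(1 − d/p))) = √(2 × 19,920 × 693 / (0.74 × 0.7357)).
= √(27,609,120 / 0.5444) ≈ 7121.464.
Maximum inventory = Q*(1 − d/p) = 7121.464 × 0.7357 ≈ 5239.038.

I_max ≈ 5,239 boards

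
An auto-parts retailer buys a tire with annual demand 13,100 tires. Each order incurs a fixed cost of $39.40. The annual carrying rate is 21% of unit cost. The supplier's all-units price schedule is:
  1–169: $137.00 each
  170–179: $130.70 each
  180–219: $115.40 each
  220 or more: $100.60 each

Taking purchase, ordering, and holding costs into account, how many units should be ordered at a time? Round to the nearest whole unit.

Holding cost per unit per year at price C is H = 0.21·C.
For each price level, check whether its EOQ is feasible; otherwise the best quantity at that price is the breakpoint.
Tier 1 ($137.00): EOQ = 189.4 exceeds tier's upper bound 169, so this tier is dominated.
Tier 2 ($130.70): EOQ = 193.9 exceeds tier's upper bound 179, so this tier is dominated.
EOQ at $115.40 = 206.4 (feasible in tier 3): TC = 13,100×$115.40 + (13,100/206.4)×39.4 + (206.4/2)×0.21×$115.40 = $1,516,741.63.
EOQ at $100.60 = 221.0 (feasible in tier 4): TC = 13,100×$100.60 + (13,100/221.0)×39.4 + (221.0/2)×0.21×$100.60 = $1,322,529.90.
Lowest total cost is $1,322,529.90 at Q = 221.0.

Q* ≈ 221 tires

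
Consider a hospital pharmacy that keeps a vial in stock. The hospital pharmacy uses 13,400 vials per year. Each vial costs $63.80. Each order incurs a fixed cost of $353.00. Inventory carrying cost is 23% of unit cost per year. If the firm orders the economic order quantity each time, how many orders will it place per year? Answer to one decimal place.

Holding cost H = 0.23 × $63.80 = $14.6740 per unit per year.
Q* = √(2DS/H) = √(2 × 13,400 × 353 / 14.674) ≈ 802.94.
Orders per year = D / Q* = 13,400 / 802.94 ≈ 16.689.

N ≈ 16.7 orders per year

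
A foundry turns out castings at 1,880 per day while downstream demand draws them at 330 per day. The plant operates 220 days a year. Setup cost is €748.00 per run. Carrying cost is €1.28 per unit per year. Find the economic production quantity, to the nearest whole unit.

Annual demand D = 330 × 220 = 72,600.
Production build-up factor (1 − d/p) = 1 − 330/1,880 = 0.8245.
Q* = √(2DS / (H(1 − d/p))) = √(2 × 72,600 × 748 / (1.28 × 0.8245)).
= √(108,609,600 / 1.0553) ≈ 10144.770.

Q* ≈ 10,145 castings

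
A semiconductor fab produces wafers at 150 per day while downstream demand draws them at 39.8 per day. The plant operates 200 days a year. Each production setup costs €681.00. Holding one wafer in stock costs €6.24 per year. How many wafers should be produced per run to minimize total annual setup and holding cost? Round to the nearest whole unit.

Annual demand D = 39.8 × 200 = 7,960.
Production build-up factor (1 − d/p) = 1 − 39.8/150 = 0.7347.
Q* = √(2DS / (H(1 − d/p))) = √(2 × 7,960 × 681 / (6.24 × 0.7347)).
= √(10,841,520 / 4.5843) ≈ 1537.828.

Q* ≈ 1,538 wafers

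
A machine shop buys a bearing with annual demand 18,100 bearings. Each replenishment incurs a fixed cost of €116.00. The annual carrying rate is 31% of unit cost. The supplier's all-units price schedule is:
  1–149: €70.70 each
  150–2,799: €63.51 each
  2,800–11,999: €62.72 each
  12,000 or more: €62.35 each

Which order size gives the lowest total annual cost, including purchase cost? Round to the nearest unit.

Q* ≈ 462 bearings

Holding cost per unit per year at price C is H = 0.31·C.
Candidates are each tier's EOQ (if it falls in that tier) and each price-break quantity.
Tier 1 (€70.70): EOQ = 437.7 exceeds tier's upper bound 149, so this tier is dominated.
EOQ at €63.51 = 461.8 (feasible in tier 2): TC = 18,100×€63.51 + (18,100/461.8)×116 + (461.8/2)×0.31×€63.51 = €1,158,623.54.
EOQ at €62.72 = 464.7 < 2800, so use break Q=2800: TC = 18,100×€62.72 + (18,100/2800.0)×116 + (2800.0/2)×0.31×€62.72 = €1,163,202.34.
EOQ at €62.35 = 466.1 < 12000, so use break Q=12000: TC = 18,100×€62.35 + (18,100/12000.0)×116 + (12000.0/2)×0.31×€62.35 = €1,244,680.97.
Lowest total cost is €1,158,623.54 at Q = 461.8.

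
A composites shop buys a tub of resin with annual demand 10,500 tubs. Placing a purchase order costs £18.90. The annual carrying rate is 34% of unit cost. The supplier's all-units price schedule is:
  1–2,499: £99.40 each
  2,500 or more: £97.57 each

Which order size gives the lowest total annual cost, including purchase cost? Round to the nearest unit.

Holding cost per unit per year at price C is H = 0.34·C.
For each price level, check whether its EOQ is feasible; otherwise the best quantity at that price is the breakpoint.
EOQ at £99.40 = 108.4 (feasible in tier 1): TC = 10,500×£99.40 + (10,500/108.4)×18.9 + (108.4/2)×0.34×£99.40 = £1,047,362.46.
EOQ at £97.57 = 109.4 < 2500, so use break Q=2500: TC = 10,500×£97.57 + (10,500/2500.0)×18.9 + (2500.0/2)×0.34×£97.57 = £1,066,031.63.
Lowest total cost is £1,047,362.46 at Q = 108.4.

Q* ≈ 108 tubs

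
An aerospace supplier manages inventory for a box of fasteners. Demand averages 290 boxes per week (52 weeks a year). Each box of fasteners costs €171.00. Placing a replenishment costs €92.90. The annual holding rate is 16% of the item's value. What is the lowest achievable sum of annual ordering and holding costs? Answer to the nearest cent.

Annual demand D = 290 × 52 = 15,080.
Holding cost H = 0.16 × €171.00 = €27.3600 per unit per year.
EOQ = √(2DS/H) = √(2 × 15,080 × 92.9 / 27.36) ≈ 320.01.
At Q*, ordering cost (D/Q*)S equals holding cost (Q*/2)H, each = √(DSH/2).
Minimum total = √(2DSH) = √(2 × 15,080 × 92.9 × 27.36) ≈ 8755.512.

TC* ≈ €8,755.51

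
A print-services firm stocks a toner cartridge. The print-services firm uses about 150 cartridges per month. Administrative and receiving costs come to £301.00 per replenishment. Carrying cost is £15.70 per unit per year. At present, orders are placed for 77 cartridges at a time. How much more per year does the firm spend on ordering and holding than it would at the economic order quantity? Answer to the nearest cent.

Extra cost ≈ £3,516.19 per year

Annual demand D = 150 × 12 = 1,800.
EOQ = √(2DS/H) = √(2 × 1,800 × 301 / 15.7) ≈ 262.71.
Cost at Q* = (D/Q*)S + (Q*/2)H = √(2DSH) ≈ £4,124.62.
Cost at Q = 77: (1,800/77)×301 + (77/2)×15.7 = £7,036.36 + £604.45 = £7,640.81.
Excess = £7,640.81 − £4,124.62 = £3,516.19.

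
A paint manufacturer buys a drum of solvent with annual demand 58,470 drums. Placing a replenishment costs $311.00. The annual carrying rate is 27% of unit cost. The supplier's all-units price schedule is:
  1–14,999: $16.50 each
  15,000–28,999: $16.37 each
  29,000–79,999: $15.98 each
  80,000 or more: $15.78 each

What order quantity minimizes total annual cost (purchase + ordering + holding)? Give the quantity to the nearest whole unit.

Q* ≈ 2,857 drums

Holding cost per unit per year at price C is H = 0.27·C.
Evaluate total cost at each tier's feasible EOQ or, if the EOQ is below the tier, at the tier's minimum quantity.
EOQ at $16.50 = 2857.2 (feasible in tier 1): TC = 58,470×$16.50 + (58,470/2857.2)×311 + (2857.2/2)×0.27×$16.50 = $977,483.75.
EOQ at $16.37 = 2868.5 < 15000, so use break Q=15000: TC = 58,470×$16.37 + (58,470/15000.0)×311 + (15000.0/2)×0.27×$16.37 = $991,515.43.
EOQ at $15.98 = 2903.3 < 29000, so use break Q=29000: TC = 58,470×$15.98 + (58,470/29000.0)×311 + (29000.0/2)×0.27×$15.98 = $997,539.34.
EOQ at $15.78 = 2921.6 < 80000, so use break Q=80000: TC = 58,470×$15.78 + (58,470/80000.0)×311 + (80000.0/2)×0.27×$15.78 = $1,093,307.90.
Lowest total cost is $977,483.75 at Q = 2857.2.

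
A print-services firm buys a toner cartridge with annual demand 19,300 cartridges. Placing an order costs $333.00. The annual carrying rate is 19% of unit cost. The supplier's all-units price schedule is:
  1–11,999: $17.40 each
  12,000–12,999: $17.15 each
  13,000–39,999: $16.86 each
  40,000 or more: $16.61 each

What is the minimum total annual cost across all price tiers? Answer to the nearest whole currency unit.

Holding cost per unit per year at price C is H = 0.19·C.
Evaluate total cost at each tier's feasible EOQ or, if the EOQ is below the tier, at the tier's minimum quantity.
EOQ at $17.40 = 1971.8 (feasible in tier 1): TC = 19,300×$17.40 + (19,300/1971.8)×333 + (1971.8/2)×0.19×$17.40 = $342,338.79.
EOQ at $17.15 = 1986.1 < 12000, so use break Q=12000: TC = 19,300×$17.15 + (19,300/12000.0)×333 + (12000.0/2)×0.19×$17.15 = $351,081.58.
EOQ at $16.86 = 2003.1 < 13000, so use break Q=13000: TC = 19,300×$16.86 + (19,300/13000.0)×333 + (13000.0/2)×0.19×$16.86 = $346,714.48.
EOQ at $16.61 = 2018.2 < 40000, so use break Q=40000: TC = 19,300×$16.61 + (19,300/40000.0)×333 + (40000.0/2)×0.19×$16.61 = $383,851.67.
Lowest total cost among the candidates is at Q = 1971.8.

TC* ≈ $342,339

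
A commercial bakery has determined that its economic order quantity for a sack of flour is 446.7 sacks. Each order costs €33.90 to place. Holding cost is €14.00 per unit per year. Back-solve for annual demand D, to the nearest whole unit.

D ≈ 41,203 sacks per year

Invert the EOQ relation Q*² = 2DS/H.
From Q* = √(2DS/H): D = Q*²H / (2S) = 446.7² × 14 / (2 × 33.9) = 41203.134.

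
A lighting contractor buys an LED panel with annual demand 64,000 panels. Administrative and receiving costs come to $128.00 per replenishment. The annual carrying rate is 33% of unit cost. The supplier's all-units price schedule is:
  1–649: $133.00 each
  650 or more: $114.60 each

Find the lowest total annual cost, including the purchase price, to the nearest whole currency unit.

Holding cost per unit per year at price C is H = 0.33·C.
Evaluate total cost at each tier's feasible EOQ or, if the EOQ is below the tier, at the tier's minimum quantity.
EOQ at $133.00 = 611.0 (feasible in tier 1): TC = 64,000×$133.00 + (64,000/611.0)×128 + (611.0/2)×0.33×$133.00 = $8,538,815.92.
EOQ at $114.60 = 658.2 (feasible in tier 2): TC = 64,000×$114.60 + (64,000/658.2)×128 + (658.2/2)×0.33×$114.60 = $7,359,291.97.
Lowest total cost among the candidates is at Q = 658.2.

TC* ≈ $7,359,292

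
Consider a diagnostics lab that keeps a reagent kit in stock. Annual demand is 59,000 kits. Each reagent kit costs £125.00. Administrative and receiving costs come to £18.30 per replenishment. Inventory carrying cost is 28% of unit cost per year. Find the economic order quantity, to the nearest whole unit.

Holding cost H = 0.28 × £125.00 = £35.0000 per unit per year.
EOQ = √(2DS / H) = √(2 × 59,000 × 18.3 / 35).
= √(2,159,400 / 35) = √61,697.1429 ≈ 248.389.

Q* ≈ 248 kits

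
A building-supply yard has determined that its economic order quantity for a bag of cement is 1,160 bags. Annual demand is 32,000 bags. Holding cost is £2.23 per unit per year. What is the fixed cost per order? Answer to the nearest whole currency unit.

Squaring Q* = √(2DS/H) gives Q*² = 2DS/H.
From Q* = √(2DS/H): S = Q*²H / (2D) = 1,160² × 2.23 / (2 × 32,000) = 46.8858.

S ≈ £47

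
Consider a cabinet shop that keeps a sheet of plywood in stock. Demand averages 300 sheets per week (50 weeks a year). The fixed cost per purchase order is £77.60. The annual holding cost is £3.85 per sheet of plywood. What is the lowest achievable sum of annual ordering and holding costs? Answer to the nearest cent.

Annual demand D = 300 × 50 = 15,000.
Q* = √(2DS/H) = √(2 × 15,000 × 77.6 / 3.85) ≈ 777.61.
At Q*, ordering cost (D/Q*)S equals holding cost (Q*/2)H, each = √(DSH/2).
Minimum total = √(2DSH) = √(2 × 15,000 × 77.6 × 3.85) ≈ 2993.794.

TC* ≈ £2,993.79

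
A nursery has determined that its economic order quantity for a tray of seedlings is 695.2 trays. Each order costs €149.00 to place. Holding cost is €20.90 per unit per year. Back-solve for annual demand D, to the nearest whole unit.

D ≈ 33,896 trays per year

The basic EOQ model gives Q* = √(2DS/H); rearrange for the unknown.
From Q* = √(2DS/H): D = Q*²H / (2S) = 695.2² × 20.9 / (2 × 149) = 33896.086.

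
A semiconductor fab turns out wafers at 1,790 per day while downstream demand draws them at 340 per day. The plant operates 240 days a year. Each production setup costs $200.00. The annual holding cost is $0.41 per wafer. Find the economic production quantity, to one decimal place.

Annual demand D = 340 × 240 = 81,600.
Production build-up factor (1 − d/p) = 1 − 340/1,790 = 0.8101.
Q* = √(2DS / (H(1 − d/p))) = √(2 × 81,600 × 200 / (0.41 × 0.8101)).
= √(32,640,000 / 0.3321) ≈ 9913.469.

Q* ≈ 9,913.5 wafers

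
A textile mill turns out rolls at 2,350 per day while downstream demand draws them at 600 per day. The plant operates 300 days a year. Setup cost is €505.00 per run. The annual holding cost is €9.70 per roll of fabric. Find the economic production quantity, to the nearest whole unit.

Annual demand D = 600 × 300 = 180,000.
Production build-up factor (1 − d/p) = 1 − 600/2,350 = 0.7447.
Q* = √(2DS / (H(1 − d/p))) = √(2 × 180,000 × 505 / (9.7 × 0.7447)).
= √(181,800,000 / 7.2234) ≈ 5016.791.

Q* ≈ 5,017 rolls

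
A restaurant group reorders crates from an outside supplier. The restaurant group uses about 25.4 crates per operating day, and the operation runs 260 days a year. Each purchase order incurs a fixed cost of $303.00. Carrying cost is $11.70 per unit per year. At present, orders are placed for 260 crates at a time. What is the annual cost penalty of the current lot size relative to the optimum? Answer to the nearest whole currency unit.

Extra cost ≈ $2,374 per year

Annual demand D = 25.4 × 260 = 6,604.
EOQ = √(2DS/H) = √(2 × 6,604 × 303 / 11.7) ≈ 584.85.
Cost at Q* = (D/Q*)S + (Q*/2)H = √(2DSH) ≈ $6,842.78.
Cost at Q = 260: (6,604/260)×303 + (260/2)×11.7 = $7,696.20 + $1,521.00 = $9,217.20.
Excess = $9,217.20 − $6,842.78 = $2,374.42.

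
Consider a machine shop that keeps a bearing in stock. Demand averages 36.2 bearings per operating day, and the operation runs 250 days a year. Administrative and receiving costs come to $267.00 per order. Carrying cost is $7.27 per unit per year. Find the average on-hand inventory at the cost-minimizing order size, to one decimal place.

Average inventory ≈ 407.7 bearings

Annual demand D = 36.2 × 250 = 9,050.
Q* = √(2DS/H) = √(2 × 9,050 × 267 / 7.27) ≈ 815.32.
Average inventory = Q*/2 ≈ 815.32 / 2 = 407.660.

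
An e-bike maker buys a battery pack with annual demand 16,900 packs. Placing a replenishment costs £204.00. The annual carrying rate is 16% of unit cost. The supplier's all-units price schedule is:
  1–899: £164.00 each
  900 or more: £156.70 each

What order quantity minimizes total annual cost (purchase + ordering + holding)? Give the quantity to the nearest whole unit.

Q* ≈ 900 packs

Holding cost per unit per year at price C is H = 0.16·C.
Candidates are each tier's EOQ (if it falls in that tier) and each price-break quantity.
EOQ at £164.00 = 512.6 (feasible in tier 1): TC = 16,900×£164.00 + (16,900/512.6)×204 + (512.6/2)×0.16×£164.00 = £2,785,051.02.
EOQ at £156.70 = 524.4 < 900, so use break Q=900: TC = 16,900×£156.70 + (16,900/900.0)×204 + (900.0/2)×0.16×£156.70 = £2,663,343.07.
Lowest total cost is £2,663,343.07 at Q = 900.0.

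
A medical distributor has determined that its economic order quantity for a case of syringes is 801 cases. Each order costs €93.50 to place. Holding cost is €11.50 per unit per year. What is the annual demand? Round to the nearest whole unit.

The basic EOQ model gives Q* = √(2DS/H); rearrange for the unknown.
From Q* = √(2DS/H): D = Q*²H / (2S) = 801² × 11.5 / (2 × 93.5) = 39456.746.

D ≈ 39,457 cases per year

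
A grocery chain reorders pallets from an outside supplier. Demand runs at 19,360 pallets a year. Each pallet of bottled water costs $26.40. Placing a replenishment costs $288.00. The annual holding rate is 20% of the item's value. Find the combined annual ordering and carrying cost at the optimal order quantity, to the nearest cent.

TC* ≈ $7,673.28

Holding cost H = 0.20 × $26.40 = $5.2800 per unit per year.
Q* = √(2DS/H) = √(2 × 19,360 × 288 / 5.28) ≈ 1453.27.
At the optimum the two cost components are equal, so total cost = 2·(Q*/2)H = Q*·H.
Minimum total = √(2DSH) = √(2 × 19,360 × 288 × 5.28) ≈ 7673.277.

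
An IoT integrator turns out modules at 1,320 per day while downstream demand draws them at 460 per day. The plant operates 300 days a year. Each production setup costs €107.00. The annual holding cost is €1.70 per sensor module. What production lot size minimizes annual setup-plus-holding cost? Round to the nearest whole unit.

Q* ≈ 5,164 modules

Annual demand D = 460 × 300 = 138,000.
Production build-up factor (1 − d/p) = 1 − 460/1,320 = 0.6515.
Q* = √(2DS / (H(1 − d/p))) = √(2 × 138,000 × 107 / (1.7 × 0.6515)).
= √(29,532,000 / 1.1076) ≈ 5163.685.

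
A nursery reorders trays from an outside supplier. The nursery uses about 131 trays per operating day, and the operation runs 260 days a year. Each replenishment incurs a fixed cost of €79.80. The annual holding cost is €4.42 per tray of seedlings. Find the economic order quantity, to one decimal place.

Annual demand D = 131 × 260 = 34,060.
EOQ = √(2DS / H) = √(2 × 34,060 × 79.8 / 4.42).
= √(5,435,976 / 4.42) = √1,229,858.8235 ≈ 1108.990.

Q* ≈ 1,109.0 trays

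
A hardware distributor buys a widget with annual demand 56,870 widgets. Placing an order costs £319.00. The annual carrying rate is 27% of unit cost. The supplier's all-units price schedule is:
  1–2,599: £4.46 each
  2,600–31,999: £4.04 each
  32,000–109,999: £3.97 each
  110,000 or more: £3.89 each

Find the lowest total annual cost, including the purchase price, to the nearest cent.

Holding cost per unit per year at price C is H = 0.27·C.
Evaluate total cost at each tier's feasible EOQ or, if the EOQ is below the tier, at the tier's minimum quantity.
Tier 1 (£4.46): EOQ = 5489.1 exceeds tier's upper bound 2599, so this tier is dominated.
EOQ at £4.04 = 5767.4 (feasible in tier 2): TC = 56,870×£4.04 + (56,870/5767.4)×319 + (5767.4/2)×0.27×£4.04 = £236,045.87.
EOQ at £3.97 = 5818.0 < 32000, so use break Q=32000: TC = 56,870×£3.97 + (56,870/32000.0)×319 + (32000.0/2)×0.27×£3.97 = £243,491.22.
EOQ at £3.89 = 5877.5 < 110000, so use break Q=110000: TC = 56,870×£3.89 + (56,870/110000.0)×319 + (110000.0/2)×0.27×£3.89 = £279,155.72.
Lowest total cost among the candidates is at Q = 5767.4.

TC* ≈ £236,045.87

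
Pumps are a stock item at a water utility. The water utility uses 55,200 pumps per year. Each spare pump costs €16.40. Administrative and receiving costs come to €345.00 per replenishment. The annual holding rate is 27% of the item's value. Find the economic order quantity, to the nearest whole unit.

Q* ≈ 2,933 pumps

Holding cost H = 0.27 × €16.40 = €4.4280 per unit per year.
EOQ = √(2DS / H) = √(2 × 55,200 × 345 / 4.428).
= √(38,088,000 / 4.428) = √8,601,626.0163 ≈ 2932.853.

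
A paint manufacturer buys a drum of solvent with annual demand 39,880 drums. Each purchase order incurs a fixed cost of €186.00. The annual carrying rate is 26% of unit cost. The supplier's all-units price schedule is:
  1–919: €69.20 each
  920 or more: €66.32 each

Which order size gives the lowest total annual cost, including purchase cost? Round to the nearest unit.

Q* ≈ 928 drums

Holding cost per unit per year at price C is H = 0.26·C.
Evaluate total cost at each tier's feasible EOQ or, if the EOQ is below the tier, at the tier's minimum quantity.
EOQ at €69.20 = 908.0 (feasible in tier 1): TC = 39,880×€69.20 + (39,880/908.0)×186 + (908.0/2)×0.26×€69.20 = €2,776,033.62.
EOQ at €66.32 = 927.6 (feasible in tier 2): TC = 39,880×€66.32 + (39,880/927.6)×186 + (927.6/2)×0.26×€66.32 = €2,660,835.63.
Lowest total cost is €2,660,835.63 at Q = 927.6.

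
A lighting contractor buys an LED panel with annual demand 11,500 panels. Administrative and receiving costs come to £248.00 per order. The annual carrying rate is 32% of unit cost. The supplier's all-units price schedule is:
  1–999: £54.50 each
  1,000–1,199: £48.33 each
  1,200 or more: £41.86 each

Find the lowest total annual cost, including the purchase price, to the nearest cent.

Holding cost per unit per year at price C is H = 0.32·C.
Candidates are each tier's EOQ (if it falls in that tier) and each price-break quantity.
EOQ at £54.50 = 571.9 (feasible in tier 1): TC = 11,500×£54.50 + (11,500/571.9)×248 + (571.9/2)×0.32×£54.50 = £636,723.85.
EOQ at £48.33 = 607.3 < 1000, so use break Q=1000: TC = 11,500×£48.33 + (11,500/1000.0)×248 + (1000.0/2)×0.32×£48.33 = £566,379.80.
EOQ at £41.86 = 652.6 < 1200, so use break Q=1200: TC = 11,500×£41.86 + (11,500/1200.0)×248 + (1200.0/2)×0.32×£41.86 = £491,803.79.
Lowest total cost among the candidates is at Q = 1200.0.

TC* ≈ £491,803.79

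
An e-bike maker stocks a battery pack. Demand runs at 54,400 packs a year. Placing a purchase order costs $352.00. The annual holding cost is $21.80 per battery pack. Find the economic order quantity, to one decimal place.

EOQ = √(2DS / H) = √(2 × 54,400 × 352 / 21.8).
= √(38,297,600 / 21.8) = √1,756,770.6422 ≈ 1325.432.

Q* ≈ 1,325.4 packs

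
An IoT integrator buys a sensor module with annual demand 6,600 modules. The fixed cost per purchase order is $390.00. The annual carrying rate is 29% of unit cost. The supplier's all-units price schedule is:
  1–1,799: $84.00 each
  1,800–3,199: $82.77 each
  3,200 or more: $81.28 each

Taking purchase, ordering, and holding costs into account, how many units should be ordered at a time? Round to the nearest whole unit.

Q* ≈ 460 modules

Holding cost per unit per year at price C is H = 0.29·C.
Candidates are each tier's EOQ (if it falls in that tier) and each price-break quantity.
EOQ at $84.00 = 459.7 (feasible in tier 1): TC = 6,600×$84.00 + (6,600/459.7)×390 + (459.7/2)×0.29×$84.00 = $565,598.45.
EOQ at $82.77 = 463.1 < 1800, so use break Q=1800: TC = 6,600×$82.77 + (6,600/1800.0)×390 + (1800.0/2)×0.29×$82.77 = $569,314.97.
EOQ at $81.28 = 467.3 < 3200, so use break Q=3200: TC = 6,600×$81.28 + (6,600/3200.0)×390 + (3200.0/2)×0.29×$81.28 = $574,966.30.
Lowest total cost is $565,598.45 at Q = 459.7.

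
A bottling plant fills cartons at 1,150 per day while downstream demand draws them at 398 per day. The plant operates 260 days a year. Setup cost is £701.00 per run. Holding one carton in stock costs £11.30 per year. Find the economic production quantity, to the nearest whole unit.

Annual demand D = 398 × 260 = 103,480.
Production build-up factor (1 − d/p) = 1 − 398/1,150 = 0.6539.
Q* = √(2DS / (H(1 − d/p))) = √(2 × 103,480 × 701 / (11.3 × 0.6539)).
= √(145,078,960 / 7.3892) ≈ 4431.013.

Q* ≈ 4,431 cartons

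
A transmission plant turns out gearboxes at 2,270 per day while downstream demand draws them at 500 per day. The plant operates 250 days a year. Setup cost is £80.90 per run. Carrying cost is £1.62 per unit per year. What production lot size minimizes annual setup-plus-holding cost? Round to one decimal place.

Annual demand D = 500 × 250 = 125,000.
Production build-up factor (1 − d/p) = 1 − 500/2,270 = 0.7797.
Q* = √(2DS / (H(1 − d/p))) = √(2 × 125,000 × 80.9 / (1.62 × 0.7797)).
= √(20,225,000 / 1.2632) ≈ 4001.410.

Q* ≈ 4,001.4 gearboxes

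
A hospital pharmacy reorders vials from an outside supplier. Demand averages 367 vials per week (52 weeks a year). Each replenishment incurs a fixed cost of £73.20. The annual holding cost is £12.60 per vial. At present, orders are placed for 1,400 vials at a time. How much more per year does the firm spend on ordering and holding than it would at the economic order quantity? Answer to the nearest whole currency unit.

Extra cost ≈ £3,885 per year

Annual demand D = 367 × 52 = 19,084.
EOQ = √(2DS/H) = √(2 × 19,084 × 73.2 / 12.6) ≈ 470.89.
Cost at Q* = (D/Q*)S + (Q*/2)H = √(2DSH) ≈ £5,933.22.
Cost at Q = 1,400: (19,084/1,400)×73.2 + (1,400/2)×12.6 = £997.82 + £8,820.00 = £9,817.82.
Excess = £9,817.82 − £5,933.22 = £3,884.60.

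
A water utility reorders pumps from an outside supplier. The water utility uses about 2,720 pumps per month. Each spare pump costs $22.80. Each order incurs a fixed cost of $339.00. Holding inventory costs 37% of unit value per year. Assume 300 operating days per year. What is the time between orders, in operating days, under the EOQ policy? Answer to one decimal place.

Annual demand D = 2,720 × 12 = 32,640.
Holding cost H = 0.37 × $22.80 = $8.4360 per unit per year.
EOQ = √(2DS/H) = √(2 × 32,640 × 339 / 8.436) ≈ 1619.65.
Cycle time = Q*/D × 300 = 1619.65 / 32,640 × 300 ≈ 14.887 days.

T ≈ 14.9 days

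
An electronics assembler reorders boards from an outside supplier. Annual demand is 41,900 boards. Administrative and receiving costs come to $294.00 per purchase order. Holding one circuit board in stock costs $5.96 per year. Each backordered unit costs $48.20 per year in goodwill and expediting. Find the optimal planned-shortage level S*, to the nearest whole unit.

With planned backorders, Q* = √(2DS/H) · √((H+B)/B).
√(2DS/H) = √(2 × 41,900 × 294 / 5.96) = 2033.165.
√((H+B)/B) = √((5.96+48.2)/48.2) = 1.0600.
Q* ≈ 2155.204.
S* = Q* · H/(H+B) = 2155.204 × 5.96/54.16 ≈ 237.168.

S* ≈ 237 boards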